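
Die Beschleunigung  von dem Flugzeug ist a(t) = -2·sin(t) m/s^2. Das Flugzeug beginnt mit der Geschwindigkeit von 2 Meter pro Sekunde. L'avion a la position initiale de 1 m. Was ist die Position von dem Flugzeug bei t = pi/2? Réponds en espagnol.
Debemos encontrar la integral de nuestra ecuación de la aceleración a(t) = -2·sin(t) 2 veces. Integrando la aceleración y usando la condición inicial v(0) = 2, obtenemos v(t) = 2·cos(t). Integrando la velocidad y usando la condición inicial x(0) = 1, obtenemos x(t) = 2·sin(t) + 1. De la ecuación de la posición x(t) = 2·sin(t) + 1, sustituimos t = pi/2 para obtener x = 3.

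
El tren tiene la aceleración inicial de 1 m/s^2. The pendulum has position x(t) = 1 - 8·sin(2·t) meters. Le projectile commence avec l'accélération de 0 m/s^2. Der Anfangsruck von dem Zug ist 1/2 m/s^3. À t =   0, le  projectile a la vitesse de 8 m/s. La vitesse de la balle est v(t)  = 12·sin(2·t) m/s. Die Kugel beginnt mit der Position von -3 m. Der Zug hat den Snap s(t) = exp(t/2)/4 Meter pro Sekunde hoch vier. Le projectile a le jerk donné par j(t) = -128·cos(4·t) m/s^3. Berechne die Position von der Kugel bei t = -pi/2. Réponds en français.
Pour résoudre ceci, nous devons prendre 1 primitive de notre équation de la vitesse v(t) = 12·sin(2·t). L'intégrale de la vitesse, avec x(0) = -3, donne la position: x(t) = 3 - 6·cos(2·t). En utilisant x(t) = 3 - 6·cos(2·t) et en substituant t = -pi/2, nous trouvons x = 9.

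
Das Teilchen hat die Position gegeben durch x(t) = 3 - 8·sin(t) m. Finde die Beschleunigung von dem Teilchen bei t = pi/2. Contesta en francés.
En partant de la position x(t) = 3 - 8·sin(t), nous prenons 2 dérivées. En prenant d/dt de x(t), nous trouvons v(t) = -8·cos(t). La dérivée de la vitesse donne l'accélération: a(t) = 8·sin(t). De l'équation de l'accélération a(t) = 8·sin(t), nous substituons t = pi/2 pour obtenir a = 8.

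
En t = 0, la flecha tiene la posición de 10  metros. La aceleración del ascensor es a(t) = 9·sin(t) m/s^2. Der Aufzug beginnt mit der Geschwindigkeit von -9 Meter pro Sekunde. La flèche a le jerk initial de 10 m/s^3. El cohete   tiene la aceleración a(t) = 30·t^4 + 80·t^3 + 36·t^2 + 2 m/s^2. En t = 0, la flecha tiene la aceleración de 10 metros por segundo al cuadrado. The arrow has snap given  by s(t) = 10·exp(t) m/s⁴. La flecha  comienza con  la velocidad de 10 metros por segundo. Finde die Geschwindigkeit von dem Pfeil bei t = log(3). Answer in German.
Wir müssen unsere Gleichung für den Snap s(t) = 10·exp(t) 3-mal integrieren. Das Integral von dem Snap, mit j(0) = 10, ergibt den Ruck: j(t) = 10·exp(t). Mit ∫j(t)dt und Anwendung von a(0) = 10, finden wir a(t) = 10·exp(t). Durch Integration von der Beschleunigung und Verwendung der Anfangsbedingung v(0) = 10, erhalten wir v(t) = 10·exp(t). Wir haben die Geschwindigkeit v(t) = 10·exp(t). Durch Einsetzen von t = log(3): v(log(3)) = 30.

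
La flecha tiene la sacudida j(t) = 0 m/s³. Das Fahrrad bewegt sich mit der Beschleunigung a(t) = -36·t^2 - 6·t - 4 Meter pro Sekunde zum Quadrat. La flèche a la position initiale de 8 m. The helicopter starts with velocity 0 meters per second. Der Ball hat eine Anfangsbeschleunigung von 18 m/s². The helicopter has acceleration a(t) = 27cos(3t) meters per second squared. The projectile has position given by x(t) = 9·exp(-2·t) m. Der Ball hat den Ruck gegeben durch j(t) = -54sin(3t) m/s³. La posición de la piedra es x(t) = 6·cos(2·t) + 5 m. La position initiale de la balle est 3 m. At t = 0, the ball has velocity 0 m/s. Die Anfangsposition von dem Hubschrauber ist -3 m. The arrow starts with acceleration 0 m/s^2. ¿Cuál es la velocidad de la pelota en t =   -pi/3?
Debemos encontrar la antiderivada de nuestra ecuación de la sacudida j(t) = -54·sin(3·t) 2 veces. La antiderivada de la sacudida es la aceleración. Usando a(0) = 18, obtenemos a(t) = 18·cos(3·t). Integrando la aceleración y usando la condición inicial v(0) = 0, obtenemos v(t) = 6·sin(3·t). De la ecuación de la velocidad v(t) = 6·sin(3·t), sustituimos t = -pi/3 para obtener v = 0.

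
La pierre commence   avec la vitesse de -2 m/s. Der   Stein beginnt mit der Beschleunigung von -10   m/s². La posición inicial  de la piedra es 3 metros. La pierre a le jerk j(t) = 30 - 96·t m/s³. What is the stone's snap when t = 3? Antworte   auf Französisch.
Nous devons dériver notre équation du jerk j(t) = 30 - 96·t 1 fois. En dérivant le jerk, nous obtenons le snap: s(t) = -96. De l'équation du snap s(t) = -96, nous substituons t = 3 pour obtenir s = -96.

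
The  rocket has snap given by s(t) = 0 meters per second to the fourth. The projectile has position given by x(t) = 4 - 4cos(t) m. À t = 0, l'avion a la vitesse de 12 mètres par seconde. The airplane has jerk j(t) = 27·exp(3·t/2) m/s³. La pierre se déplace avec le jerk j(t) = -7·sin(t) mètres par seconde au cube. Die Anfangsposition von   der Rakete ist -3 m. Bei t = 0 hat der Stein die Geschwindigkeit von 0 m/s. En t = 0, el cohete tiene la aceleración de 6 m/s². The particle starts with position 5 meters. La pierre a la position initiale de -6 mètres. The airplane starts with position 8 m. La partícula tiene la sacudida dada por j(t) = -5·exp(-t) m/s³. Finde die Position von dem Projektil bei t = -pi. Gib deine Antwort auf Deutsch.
Mit x(t) = 4 - 4·cos(t) und Einsetzen von t = -pi, finden wir x = 8.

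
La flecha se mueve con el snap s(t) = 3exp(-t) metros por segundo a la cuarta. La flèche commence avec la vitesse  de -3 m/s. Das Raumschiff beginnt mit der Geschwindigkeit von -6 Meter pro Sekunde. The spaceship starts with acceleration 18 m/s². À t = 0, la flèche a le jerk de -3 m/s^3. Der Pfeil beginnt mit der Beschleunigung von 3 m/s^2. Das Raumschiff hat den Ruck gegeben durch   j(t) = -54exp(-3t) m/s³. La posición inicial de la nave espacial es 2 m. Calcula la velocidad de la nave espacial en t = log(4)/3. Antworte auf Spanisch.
Debemos encontrar la antiderivada de nuestra ecuación de la sacudida j(t) = -54·exp(-3·t) 2 veces. Tomando ∫j(t)dt y aplicando a(0) = 18, encontramos a(t) = 18·exp(-3·t). La integral de la aceleración es la velocidad. Usando v(0) = -6, obtenemos v(t) = -6·exp(-3·t). Usando v(t) = -6·exp(-3·t) y sustituyendo t = log(4)/3, encontramos v = -3/2.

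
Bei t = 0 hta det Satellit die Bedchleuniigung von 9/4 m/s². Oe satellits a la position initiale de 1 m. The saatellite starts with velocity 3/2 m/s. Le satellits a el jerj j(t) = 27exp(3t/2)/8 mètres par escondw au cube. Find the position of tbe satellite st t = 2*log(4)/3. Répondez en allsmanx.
Wir müssen unsere Gleichung für den Ruck j(t) = 27·exp(3·t/2)/8 3-mal integrieren. Durch Integration von dem Ruck und Verwendung der Anfangsbedingung a(0) = 9/4, erhalten wir a(t) = 9·exp(3·t/2)/4. Durch Integration von der Beschleunigung und Verwendung der Anfangsbedingung v(0) = 3/2, erhalten wir v(t) = 3·exp(3·t/2)/2. Das Integral von der Geschwindigkeit ist die Position. Mit x(0) = 1 erhalten wir x(t) = exp(3·t/2). Mit x(t) = exp(3·t/2) und Einsetzen von t = 2*log(4)/3, finden wir x = 4.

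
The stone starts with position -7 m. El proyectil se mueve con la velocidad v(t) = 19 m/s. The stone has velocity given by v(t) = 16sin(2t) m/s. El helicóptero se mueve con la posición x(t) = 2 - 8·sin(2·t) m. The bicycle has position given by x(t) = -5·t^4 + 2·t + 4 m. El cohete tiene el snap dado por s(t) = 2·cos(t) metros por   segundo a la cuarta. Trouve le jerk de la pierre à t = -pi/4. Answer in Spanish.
Partiendo de la velocidad v(t) = 16·sin(2·t), tomamos 2 derivadas. Tomando d/dt de v(t), encontramos a(t) = 32·cos(2·t). La derivada de la aceleración da la sacudida: j(t) = -64·sin(2·t). Tenemos la sacudida j(t) = -64·sin(2·t). Sustituyendo t = -pi/4: j(-pi/4) = 64.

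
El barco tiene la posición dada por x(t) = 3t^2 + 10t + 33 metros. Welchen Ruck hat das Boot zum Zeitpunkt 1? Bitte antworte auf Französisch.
En partant de la position x(t) = 3·t^2 + 10·t + 33, nous prenons 3 dérivées. La dérivée de la position donne la vitesse: v(t) = 6·t + 10. En dérivant la vitesse, nous obtenons l'accélération: a(t) = 6. En dérivant l'accélération, nous obtenons le jerk: j(t) = 0. De l'équation du jerk j(t) = 0, nous substituons t = 1 pour obtenir j = 0.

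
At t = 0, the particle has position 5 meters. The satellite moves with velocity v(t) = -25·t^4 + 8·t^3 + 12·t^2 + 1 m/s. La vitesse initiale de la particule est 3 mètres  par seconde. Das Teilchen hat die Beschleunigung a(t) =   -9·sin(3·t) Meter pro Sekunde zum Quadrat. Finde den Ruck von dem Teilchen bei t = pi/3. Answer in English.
We must differentiate our acceleration equation a(t) = -9·sin(3·t) 1 time. Differentiating acceleration, we get jerk: j(t) = -27·cos(3·t). From the given jerk equation j(t) = -27·cos(3·t), we substitute t = pi/3 to get j = 27.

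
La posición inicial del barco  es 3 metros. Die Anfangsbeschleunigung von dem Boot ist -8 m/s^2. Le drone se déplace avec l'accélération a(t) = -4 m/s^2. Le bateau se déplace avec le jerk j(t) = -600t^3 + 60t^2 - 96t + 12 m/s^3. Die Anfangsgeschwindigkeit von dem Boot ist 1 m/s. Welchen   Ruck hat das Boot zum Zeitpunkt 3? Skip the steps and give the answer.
Der Ruck bei t = 3 ist j = -15936.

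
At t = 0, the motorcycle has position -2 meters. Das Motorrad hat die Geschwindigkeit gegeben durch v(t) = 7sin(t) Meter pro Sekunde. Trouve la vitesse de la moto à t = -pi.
De l'équation de la vitesse v(t) = 7·sin(t), nous substituons t = -pi pour obtenir v = 0.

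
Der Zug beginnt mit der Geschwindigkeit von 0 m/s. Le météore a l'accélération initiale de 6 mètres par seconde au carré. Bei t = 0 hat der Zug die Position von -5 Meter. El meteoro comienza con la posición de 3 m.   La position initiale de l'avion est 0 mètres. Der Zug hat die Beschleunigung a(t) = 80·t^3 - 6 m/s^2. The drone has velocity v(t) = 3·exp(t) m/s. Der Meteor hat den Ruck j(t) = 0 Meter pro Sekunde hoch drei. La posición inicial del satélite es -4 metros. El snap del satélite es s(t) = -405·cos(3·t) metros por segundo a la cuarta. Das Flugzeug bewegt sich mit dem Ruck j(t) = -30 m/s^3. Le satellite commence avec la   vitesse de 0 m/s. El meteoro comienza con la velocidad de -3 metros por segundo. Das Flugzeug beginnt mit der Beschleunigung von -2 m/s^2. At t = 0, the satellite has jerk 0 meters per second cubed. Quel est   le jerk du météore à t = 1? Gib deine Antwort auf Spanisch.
Tenemos la sacudida j(t) = 0. Sustituyendo t = 1: j(1) = 0.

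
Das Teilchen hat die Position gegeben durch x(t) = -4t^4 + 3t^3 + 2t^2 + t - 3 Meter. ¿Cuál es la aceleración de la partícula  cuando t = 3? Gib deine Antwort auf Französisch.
Nous devons dériver notre équation de la position x(t) = -4·t^4 + 3·t^3 + 2·t^2 + t - 3 2 fois. En dérivant la position, nous obtenons la vitesse: v(t) = -16·t^3 + 9·t^2 + 4·t + 1. En prenant d/dt de v(t), nous trouvons a(t) = -48·t^2 + 18·t + 4. Nous avons l'accélération a(t) = -48·t^2 + 18·t + 4. En substituant t = 3: a(3) = -374.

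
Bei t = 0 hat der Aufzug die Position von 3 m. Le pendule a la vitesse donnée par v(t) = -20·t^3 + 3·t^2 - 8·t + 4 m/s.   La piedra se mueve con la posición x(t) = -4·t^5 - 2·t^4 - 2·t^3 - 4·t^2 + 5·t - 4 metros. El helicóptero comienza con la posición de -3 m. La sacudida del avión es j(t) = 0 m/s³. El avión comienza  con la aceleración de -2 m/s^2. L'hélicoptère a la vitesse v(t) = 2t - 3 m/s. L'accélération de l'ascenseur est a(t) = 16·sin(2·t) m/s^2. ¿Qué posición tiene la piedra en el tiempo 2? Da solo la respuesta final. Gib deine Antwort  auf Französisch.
La position à t = 2 est x = -186.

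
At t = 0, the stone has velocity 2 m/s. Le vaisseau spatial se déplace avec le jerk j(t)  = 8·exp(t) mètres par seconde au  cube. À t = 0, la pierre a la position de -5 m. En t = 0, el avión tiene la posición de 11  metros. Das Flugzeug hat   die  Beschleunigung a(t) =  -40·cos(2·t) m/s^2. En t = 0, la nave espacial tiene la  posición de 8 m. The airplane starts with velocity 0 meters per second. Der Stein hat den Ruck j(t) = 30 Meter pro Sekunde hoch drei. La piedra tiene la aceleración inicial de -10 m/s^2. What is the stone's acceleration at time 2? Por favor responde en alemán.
Wir müssen die Stammfunktion unserer Gleichung für den Ruck j(t) = 30 1-mal finden. Mit ∫j(t)dt und Anwendung von a(0) = -10, finden wir a(t) = 30·t - 10. Aus der Gleichung für die Beschleunigung a(t) = 30·t - 10, setzen wir t = 2 ein und erhalten a = 50.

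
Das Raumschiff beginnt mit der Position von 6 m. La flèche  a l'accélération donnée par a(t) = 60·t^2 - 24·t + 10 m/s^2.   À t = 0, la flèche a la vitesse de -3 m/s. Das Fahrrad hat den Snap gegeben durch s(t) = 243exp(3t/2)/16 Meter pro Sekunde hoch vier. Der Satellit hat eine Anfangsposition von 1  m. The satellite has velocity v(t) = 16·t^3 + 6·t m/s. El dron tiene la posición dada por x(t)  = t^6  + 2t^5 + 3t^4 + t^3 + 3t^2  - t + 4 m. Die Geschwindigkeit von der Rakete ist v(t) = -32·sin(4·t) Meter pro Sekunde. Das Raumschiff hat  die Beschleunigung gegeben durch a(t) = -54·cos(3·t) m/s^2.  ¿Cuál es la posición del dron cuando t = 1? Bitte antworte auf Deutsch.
Aus der Gleichung für die Position x(t) = t^6 + 2·t^5 + 3·t^4 + t^3 + 3·t^2 - t + 4, setzen wir t = 1 ein und erhalten x = 13.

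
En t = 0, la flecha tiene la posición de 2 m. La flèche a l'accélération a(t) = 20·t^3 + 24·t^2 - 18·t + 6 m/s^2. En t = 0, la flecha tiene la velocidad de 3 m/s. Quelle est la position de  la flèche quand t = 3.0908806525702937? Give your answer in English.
Starting from acceleration a(t) = 20·t^3 + 24·t^2 - 18·t + 6, we take 2 antiderivatives. The integral of acceleration is velocity. Using v(0) = 3, we get v(t) = 5·t^4 + 8·t^3 - 9·t^2 + 6·t + 3. Integrating velocity and using the initial condition x(0) = 2, we get x(t) = t^5 + 2·t^4 - 3·t^3 + 3·t^2 + 3·t + 2. We have position x(t) = t^5 + 2·t^4 - 3·t^3 + 3·t^2 + 3·t + 2. Substituting t = 3.0908806525702937: x(3.0908806525702937) = 415.992319391399.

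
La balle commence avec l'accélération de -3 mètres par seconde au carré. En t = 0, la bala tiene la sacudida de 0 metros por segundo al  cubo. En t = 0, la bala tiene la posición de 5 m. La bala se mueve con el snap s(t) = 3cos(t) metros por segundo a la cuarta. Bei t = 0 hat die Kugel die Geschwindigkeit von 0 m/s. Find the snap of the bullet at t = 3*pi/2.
We have snap s(t) = 3·cos(t). Substituting t = 3*pi/2: s(3*pi/2) = 0.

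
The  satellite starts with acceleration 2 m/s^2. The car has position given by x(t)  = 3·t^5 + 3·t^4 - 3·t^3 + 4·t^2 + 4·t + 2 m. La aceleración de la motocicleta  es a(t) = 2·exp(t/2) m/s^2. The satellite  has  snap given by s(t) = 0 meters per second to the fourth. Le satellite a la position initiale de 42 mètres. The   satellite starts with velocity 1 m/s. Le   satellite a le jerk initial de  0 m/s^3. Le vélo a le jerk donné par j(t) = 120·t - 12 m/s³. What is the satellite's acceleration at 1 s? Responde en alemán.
Ausgehend von dem Snap s(t) = 0, nehmen wir 2 Stammfunktionen. Die Stammfunktion von dem Snap ist der Ruck. Mit j(0) = 0 erhalten wir j(t) = 0. Die Stammfunktion von dem Ruck, mit a(0) = 2, ergibt die Beschleunigung: a(t) = 2. Wir haben die Beschleunigung a(t) = 2. Durch Einsetzen von t = 1: a(1) = 2.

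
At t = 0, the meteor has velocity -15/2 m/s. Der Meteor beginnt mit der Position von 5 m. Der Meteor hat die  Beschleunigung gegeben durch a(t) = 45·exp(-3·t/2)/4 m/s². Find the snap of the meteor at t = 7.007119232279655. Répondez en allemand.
Um dies zu lösen, müssen wir 2 Ableitungen unserer Gleichung für die Beschleunigung a(t) = 45·exp(-3·t/2)/4 nehmen. Die Ableitung von der Beschleunigung ergibt den Ruck: j(t) = -135·exp(-3·t/2)/8. Durch Ableiten von dem Ruck erhalten wir den Snap: s(t) = 405·exp(-3·t/2)/16. Aus der Gleichung für den Snap s(t) = 405·exp(-3·t/2)/16, setzen wir t = 7.007119232279655 ein und erhalten s = 0.000689612643974714.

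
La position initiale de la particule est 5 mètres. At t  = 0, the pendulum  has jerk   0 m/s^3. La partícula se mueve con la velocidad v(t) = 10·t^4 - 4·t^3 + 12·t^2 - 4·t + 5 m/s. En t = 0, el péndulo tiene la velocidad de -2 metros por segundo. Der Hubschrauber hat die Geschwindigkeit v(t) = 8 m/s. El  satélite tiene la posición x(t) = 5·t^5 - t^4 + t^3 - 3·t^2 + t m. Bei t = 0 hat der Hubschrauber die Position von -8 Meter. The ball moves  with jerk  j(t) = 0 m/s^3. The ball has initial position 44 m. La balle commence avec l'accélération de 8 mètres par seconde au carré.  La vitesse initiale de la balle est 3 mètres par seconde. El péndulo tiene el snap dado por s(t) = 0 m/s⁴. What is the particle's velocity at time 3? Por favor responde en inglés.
From the given velocity equation v(t) = 10·t^4 - 4·t^3 + 12·t^2 - 4·t + 5, we substitute t = 3 to get v = 803.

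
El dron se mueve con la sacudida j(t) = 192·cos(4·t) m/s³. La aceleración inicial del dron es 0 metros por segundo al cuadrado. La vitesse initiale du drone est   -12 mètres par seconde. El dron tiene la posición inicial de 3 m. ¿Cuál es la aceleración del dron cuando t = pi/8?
Debemos encontrar la antiderivada de nuestra ecuación de la sacudida j(t) = 192·cos(4·t) 1 vez. Tomando ∫j(t)dt y aplicando a(0) = 0, encontramos a(t) = 48·sin(4·t). Usando a(t) = 48·sin(4·t) y sustituyendo t = pi/8, encontramos a = 48.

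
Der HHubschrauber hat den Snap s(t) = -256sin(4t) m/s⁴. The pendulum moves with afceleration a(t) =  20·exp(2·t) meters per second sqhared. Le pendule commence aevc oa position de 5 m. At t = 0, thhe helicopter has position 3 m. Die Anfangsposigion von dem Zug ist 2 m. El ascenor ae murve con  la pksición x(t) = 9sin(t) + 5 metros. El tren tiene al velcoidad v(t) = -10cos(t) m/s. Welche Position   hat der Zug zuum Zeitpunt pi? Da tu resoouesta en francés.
Nous devons intégrer notre équation de la vitesse v(t) = -10·cos(t) 1 fois. En prenant ∫v(t)dt et en appliquant x(0) = 2, nous trouvons x(t) = 2 - 10·sin(t). En utilisant x(t) = 2 - 10·sin(t) et en substituant t = pi, nous trouvons x = 2.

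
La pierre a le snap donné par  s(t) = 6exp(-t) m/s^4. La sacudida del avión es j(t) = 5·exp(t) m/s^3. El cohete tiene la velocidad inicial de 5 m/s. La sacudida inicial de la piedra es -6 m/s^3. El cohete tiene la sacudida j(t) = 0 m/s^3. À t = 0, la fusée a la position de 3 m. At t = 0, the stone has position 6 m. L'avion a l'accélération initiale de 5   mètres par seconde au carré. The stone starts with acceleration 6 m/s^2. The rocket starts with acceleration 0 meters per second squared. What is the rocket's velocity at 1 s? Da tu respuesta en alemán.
Wir müssen das Integral unserer Gleichung für den Ruck j(t) = 0 2-mal finden. Das Integral von dem Ruck ist die Beschleunigung. Mit a(0) = 0 erhalten wir a(t) = 0. Durch Integration von der Beschleunigung und Verwendung der Anfangsbedingung v(0) = 5, erhalten wir v(t) = 5. Wir haben die Geschwindigkeit v(t) = 5. Durch Einsetzen von t = 1: v(1) = 5.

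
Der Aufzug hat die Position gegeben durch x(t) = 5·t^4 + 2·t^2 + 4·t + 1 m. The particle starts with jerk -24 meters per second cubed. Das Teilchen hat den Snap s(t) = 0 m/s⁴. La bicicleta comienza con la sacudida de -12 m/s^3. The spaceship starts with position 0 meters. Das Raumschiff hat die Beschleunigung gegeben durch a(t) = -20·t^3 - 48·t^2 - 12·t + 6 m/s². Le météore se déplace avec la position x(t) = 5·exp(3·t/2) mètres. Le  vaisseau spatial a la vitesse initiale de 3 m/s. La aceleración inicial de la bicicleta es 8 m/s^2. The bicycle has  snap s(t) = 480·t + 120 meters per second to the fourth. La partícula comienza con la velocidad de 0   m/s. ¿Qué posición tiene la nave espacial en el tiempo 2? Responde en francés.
Nous devons intégrer notre équation de l'accélération a(t) = -20·t^3 - 48·t^2 - 12·t + 6 2 fois. En prenant ∫a(t)dt et en appliquant v(0) = 3, nous trouvons v(t) = -5·t^4 - 16·t^3 - 6·t^2 + 6·t + 3. En intégrant la vitesse et en utilisant la condition initiale x(0) = 0, nous obtenons x(t) = -t^5 - 4·t^4 - 2·t^3 + 3·t^2 + 3·t. Nous avons la position x(t) = -t^5 - 4·t^4 - 2·t^3 + 3·t^2 + 3·t. En substituant t = 2: x(2) = -94.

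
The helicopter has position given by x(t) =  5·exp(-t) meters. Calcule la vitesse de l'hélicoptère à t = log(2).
Pour résoudre ceci, nous devons prendre 1 dérivée de notre équation de la position x(t) = 5·exp(-t). En prenant d/dt de x(t), nous trouvons v(t) = -5·exp(-t). De l'équation de la vitesse v(t) = -5·exp(-t), nous substituons t = log(2) pour obtenir v = -5/2.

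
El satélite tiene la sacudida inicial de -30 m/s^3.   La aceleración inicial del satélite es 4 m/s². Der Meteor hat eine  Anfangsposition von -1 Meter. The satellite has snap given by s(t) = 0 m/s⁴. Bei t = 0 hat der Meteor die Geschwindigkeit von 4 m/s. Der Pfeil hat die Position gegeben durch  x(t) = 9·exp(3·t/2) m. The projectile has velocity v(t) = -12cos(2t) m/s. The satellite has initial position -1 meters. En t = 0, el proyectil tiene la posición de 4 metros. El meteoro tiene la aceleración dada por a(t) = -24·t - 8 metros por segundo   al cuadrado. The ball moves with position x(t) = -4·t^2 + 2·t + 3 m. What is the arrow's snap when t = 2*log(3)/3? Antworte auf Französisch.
Pour résoudre ceci, nous devons prendre 4 dérivées de notre équation de la position x(t) = 9·exp(3·t/2). En prenant d/dt de x(t), nous trouvons v(t) = 27·exp(3·t/2)/2. En dérivant la vitesse, nous obtenons l'accélération: a(t) = 81·exp(3·t/2)/4. En prenant d/dt de a(t), nous trouvons j(t) = 243·exp(3·t/2)/8. En prenant d/dt de j(t), nous trouvons s(t) = 729·exp(3·t/2)/16. De l'équation du snap s(t) = 729·exp(3·t/2)/16, nous substituons t = 2*log(3)/3 pour obtenir s = 2187/16.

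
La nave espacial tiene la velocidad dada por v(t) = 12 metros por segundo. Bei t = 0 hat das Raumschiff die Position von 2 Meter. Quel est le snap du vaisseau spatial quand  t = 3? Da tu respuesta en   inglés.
We must differentiate our velocity equation v(t) = 12 3 times. Taking d/dt of v(t), we find a(t) = 0. Differentiating acceleration, we get jerk: j(t) = 0. Differentiating jerk, we get snap: s(t) = 0. Using s(t) = 0 and substituting t = 3, we find s = 0.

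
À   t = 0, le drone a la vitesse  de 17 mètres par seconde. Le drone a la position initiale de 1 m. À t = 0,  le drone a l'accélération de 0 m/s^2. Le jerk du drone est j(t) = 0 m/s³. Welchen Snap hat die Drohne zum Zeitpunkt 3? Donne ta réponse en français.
Pour résoudre ceci, nous devons prendre 1 dérivée de notre équation du jerk j(t) = 0. En dérivant le jerk, nous obtenons le snap: s(t) = 0. De l'équation du snap s(t) = 0, nous substituons t = 3 pour obtenir s = 0.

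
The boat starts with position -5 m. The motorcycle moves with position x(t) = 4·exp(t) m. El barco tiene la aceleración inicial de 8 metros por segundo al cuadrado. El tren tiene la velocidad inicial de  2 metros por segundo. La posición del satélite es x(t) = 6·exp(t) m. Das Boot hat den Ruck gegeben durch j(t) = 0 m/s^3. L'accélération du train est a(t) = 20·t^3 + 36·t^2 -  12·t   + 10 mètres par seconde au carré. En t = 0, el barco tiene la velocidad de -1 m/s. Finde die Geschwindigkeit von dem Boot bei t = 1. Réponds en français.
Pour résoudre ceci, nous devons prendre 2 primitives de notre équation du jerk j(t) = 0. La primitive du jerk, avec a(0) = 8, donne l'accélération: a(t) = 8. En intégrant l'accélération et en utilisant la condition initiale v(0) = -1, nous obtenons v(t) = 8·t - 1. Nous avons la vitesse v(t) = 8·t - 1. En substituant t = 1: v(1) = 7.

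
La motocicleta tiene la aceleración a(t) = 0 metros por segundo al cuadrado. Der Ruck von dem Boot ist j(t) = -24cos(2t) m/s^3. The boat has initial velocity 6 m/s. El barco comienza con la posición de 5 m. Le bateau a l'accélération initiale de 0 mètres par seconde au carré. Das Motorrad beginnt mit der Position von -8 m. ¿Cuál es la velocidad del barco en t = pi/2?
Para resolver esto, necesitamos tomar 2 antiderivadas de nuestra ecuación de la sacudida j(t) = -24·cos(2·t). Integrando la sacudida y usando la condición inicial a(0) = 0, obtenemos a(t) = -12·sin(2·t). La integral de la aceleración es la velocidad. Usando v(0) = 6, obtenemos v(t) = 6·cos(2·t). Tenemos la velocidad v(t) = 6·cos(2·t). Sustituyendo t = pi/2: v(pi/2) = -6.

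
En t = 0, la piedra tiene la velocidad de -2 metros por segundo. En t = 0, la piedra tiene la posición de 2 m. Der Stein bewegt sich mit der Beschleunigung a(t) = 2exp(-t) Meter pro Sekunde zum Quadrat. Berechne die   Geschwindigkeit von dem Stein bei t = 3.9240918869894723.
Um dies zu lösen, müssen wir 1 Integral unserer Gleichung für die Beschleunigung a(t) = 2·exp(-t) finden. Das Integral von der Beschleunigung, mit v(0) = -2, ergibt die Geschwindigkeit: v(t) = -2·exp(-t). Wir haben die Geschwindigkeit v(t) = -2·exp(-t). Durch Einsetzen von t = 3.9240918869894723: v(3.9240918869894723) = -0.0395201462113452.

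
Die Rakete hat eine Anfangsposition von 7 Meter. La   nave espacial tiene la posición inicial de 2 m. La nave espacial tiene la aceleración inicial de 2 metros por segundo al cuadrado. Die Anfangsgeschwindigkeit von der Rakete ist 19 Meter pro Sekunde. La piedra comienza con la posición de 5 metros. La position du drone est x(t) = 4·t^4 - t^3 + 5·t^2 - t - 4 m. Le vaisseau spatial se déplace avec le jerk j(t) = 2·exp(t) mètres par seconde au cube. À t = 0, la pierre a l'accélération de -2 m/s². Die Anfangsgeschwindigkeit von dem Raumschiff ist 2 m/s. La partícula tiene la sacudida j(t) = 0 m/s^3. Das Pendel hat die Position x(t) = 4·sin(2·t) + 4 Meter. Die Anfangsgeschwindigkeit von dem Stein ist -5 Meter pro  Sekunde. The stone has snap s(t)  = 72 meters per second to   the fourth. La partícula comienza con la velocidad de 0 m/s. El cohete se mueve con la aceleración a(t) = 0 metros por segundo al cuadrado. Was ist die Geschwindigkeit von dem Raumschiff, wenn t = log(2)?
Um dies zu lösen, müssen wir 2 Stammfunktionen unserer Gleichung für den Ruck j(t) = 2·exp(t) finden. Mit ∫j(t)dt und Anwendung von a(0) = 2, finden wir a(t) = 2·exp(t). Das Integral von der Beschleunigung ist die Geschwindigkeit. Mit v(0) = 2 erhalten wir v(t) = 2·exp(t). Mit v(t) = 2·exp(t) und Einsetzen von t = log(2), finden wir v = 4.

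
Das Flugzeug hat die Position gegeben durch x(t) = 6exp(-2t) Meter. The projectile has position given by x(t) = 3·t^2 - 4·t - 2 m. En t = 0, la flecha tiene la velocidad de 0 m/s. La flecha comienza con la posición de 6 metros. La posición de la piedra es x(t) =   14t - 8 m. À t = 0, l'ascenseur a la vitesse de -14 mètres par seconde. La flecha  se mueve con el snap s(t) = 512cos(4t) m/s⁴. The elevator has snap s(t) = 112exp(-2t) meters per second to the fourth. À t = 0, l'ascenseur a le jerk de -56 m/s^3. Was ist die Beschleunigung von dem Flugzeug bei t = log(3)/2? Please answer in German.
Ausgehend von der Position x(t) = 6·exp(-2·t), nehmen wir 2 Ableitungen. Durch Ableiten von der Position erhalten wir die Geschwindigkeit: v(t) = -12·exp(-2·t). Die Ableitung von der Geschwindigkeit ergibt die Beschleunigung: a(t) = 24·exp(-2·t). Aus der Gleichung für die Beschleunigung a(t) = 24·exp(-2·t), setzen wir t = log(3)/2 ein und erhalten a = 8.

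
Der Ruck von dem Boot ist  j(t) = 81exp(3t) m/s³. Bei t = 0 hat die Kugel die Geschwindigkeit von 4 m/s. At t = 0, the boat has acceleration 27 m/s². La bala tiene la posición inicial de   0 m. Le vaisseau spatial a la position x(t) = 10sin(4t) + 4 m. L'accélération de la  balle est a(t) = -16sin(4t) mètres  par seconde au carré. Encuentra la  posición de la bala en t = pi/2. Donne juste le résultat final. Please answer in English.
The answer is 0.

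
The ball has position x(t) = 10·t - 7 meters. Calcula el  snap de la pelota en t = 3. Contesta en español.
Para resolver esto, necesitamos tomar 4 derivadas de nuestra ecuación de la posición x(t) = 10·t - 7. Tomando d/dt de x(t), encontramos v(t) = 10. La derivada de la velocidad da la aceleración: a(t) = 0. La derivada de la aceleración da la sacudida: j(t) = 0. La derivada de la sacudida da el snap: s(t) = 0. Usando s(t) = 0 y sustituyendo t = 3, encontramos s = 0.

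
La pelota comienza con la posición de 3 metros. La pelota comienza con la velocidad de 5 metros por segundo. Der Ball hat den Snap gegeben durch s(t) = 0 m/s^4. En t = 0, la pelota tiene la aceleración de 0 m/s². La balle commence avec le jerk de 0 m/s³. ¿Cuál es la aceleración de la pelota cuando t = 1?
Partiendo del snap s(t) = 0, tomamos 2 integrales. La antiderivada del snap, con j(0) = 0, da la sacudida: j(t) = 0. Tomando ∫j(t)dt y aplicando a(0) = 0, encontramos a(t) = 0. De la ecuación de la aceleración a(t) = 0, sustituimos t = 1 para obtener a = 0.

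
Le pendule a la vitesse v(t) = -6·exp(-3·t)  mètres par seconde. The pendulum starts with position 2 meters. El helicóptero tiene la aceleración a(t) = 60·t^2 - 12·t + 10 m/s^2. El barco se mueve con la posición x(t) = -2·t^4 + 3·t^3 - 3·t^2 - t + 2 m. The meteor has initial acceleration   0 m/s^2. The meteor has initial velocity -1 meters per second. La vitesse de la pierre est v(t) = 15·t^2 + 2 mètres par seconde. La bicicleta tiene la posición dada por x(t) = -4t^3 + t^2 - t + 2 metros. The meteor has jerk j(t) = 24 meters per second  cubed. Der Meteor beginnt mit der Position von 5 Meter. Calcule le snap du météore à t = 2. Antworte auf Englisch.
Starting from jerk j(t) = 24, we take 1 derivative. Differentiating jerk, we get snap: s(t) = 0. From the given snap equation s(t) = 0, we substitute t = 2 to get s = 0.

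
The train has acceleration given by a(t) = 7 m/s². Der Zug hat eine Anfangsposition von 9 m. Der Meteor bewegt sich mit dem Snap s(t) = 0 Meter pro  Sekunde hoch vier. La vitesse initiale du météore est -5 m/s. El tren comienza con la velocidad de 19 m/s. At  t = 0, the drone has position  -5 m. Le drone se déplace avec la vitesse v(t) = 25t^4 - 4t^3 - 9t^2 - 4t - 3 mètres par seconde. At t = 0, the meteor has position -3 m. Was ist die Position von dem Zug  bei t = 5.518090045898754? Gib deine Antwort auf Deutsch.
Ausgehend von der Beschleunigung a(t) = 7, nehmen wir 2 Stammfunktionen. Mit ∫a(t)dt und Anwendung von v(0) = 19, finden wir v(t) = 7·t + 19. Das Integral von der Geschwindigkeit, mit x(0) = 9, ergibt die Position: x(t) = 7·t^2/2 + 19·t + 9. Aus der Gleichung für die Position x(t) = 7·t^2/2 + 19·t + 9, setzen wir t = 5.518090045898754 ein und erhalten x = 220.416323013341.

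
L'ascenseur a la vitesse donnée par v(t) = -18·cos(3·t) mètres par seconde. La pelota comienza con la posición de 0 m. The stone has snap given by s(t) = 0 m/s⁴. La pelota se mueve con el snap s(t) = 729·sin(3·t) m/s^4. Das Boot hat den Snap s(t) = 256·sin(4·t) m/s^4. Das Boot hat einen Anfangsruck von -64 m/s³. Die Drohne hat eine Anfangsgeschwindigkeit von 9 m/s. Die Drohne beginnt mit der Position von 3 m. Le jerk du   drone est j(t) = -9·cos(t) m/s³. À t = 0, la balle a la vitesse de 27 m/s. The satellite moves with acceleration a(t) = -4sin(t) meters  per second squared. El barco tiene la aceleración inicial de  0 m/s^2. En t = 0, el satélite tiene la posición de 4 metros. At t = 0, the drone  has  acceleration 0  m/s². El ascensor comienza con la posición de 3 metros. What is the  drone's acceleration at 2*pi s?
We must find the integral of our jerk equation j(t) = -9·cos(t) 1 time. The antiderivative of jerk is acceleration. Using a(0) = 0, we get a(t) = -9·sin(t). Using a(t) = -9·sin(t) and substituting t = 2*pi, we find a = 0.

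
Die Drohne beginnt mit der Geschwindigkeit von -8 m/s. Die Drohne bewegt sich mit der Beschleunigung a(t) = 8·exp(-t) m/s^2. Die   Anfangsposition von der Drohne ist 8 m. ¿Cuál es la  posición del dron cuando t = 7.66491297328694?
Partiendo de la aceleración a(t) = 8·exp(-t), tomamos 2 antiderivadas. Tomando ∫a(t)dt y aplicando v(0) = -8, encontramos v(t) = -8·exp(-t). La integral de la velocidad, con x(0) = 8, da la posición: x(t) = 8·exp(-t). De la ecuación de la posición x(t) = 8·exp(-t), sustituimos t = 7.66491297328694 para obtener x = 0.00375198055054933.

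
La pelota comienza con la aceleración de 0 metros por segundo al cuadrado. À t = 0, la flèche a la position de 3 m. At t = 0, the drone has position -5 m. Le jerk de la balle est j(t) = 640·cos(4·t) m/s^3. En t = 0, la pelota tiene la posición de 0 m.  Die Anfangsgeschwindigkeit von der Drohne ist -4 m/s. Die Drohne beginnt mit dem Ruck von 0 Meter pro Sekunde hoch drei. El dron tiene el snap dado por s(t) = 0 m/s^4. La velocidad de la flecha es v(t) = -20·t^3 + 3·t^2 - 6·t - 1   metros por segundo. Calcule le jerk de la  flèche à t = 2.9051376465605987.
Pour résoudre ceci, nous devons prendre 2 dérivées de notre équation de la vitesse v(t) = -20·t^3 + 3·t^2 - 6·t - 1. En prenant d/dt de v(t), nous trouvons a(t) = -60·t^2 + 6·t - 6. En dérivant l'accélération, nous obtenons le jerk: j(t) = 6 - 120·t. En utilisant j(t) = 6 - 120·t et en substituant t = 2.9051376465605987, nous trouvons j = -342.616517587272.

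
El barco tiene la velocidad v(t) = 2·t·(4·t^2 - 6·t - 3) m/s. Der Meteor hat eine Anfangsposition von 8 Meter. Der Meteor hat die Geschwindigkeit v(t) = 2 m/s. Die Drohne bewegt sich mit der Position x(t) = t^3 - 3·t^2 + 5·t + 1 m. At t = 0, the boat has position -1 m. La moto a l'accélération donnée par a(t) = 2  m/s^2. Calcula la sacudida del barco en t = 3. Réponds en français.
Pour résoudre ceci, nous devons prendre 2 dérivées de notre équation de la vitesse v(t) = 2·t·(4·t^2 - 6·t - 3). En dérivant la vitesse, nous obtenons l'accélération: a(t) = 8·t^2 + 2·t·(8·t - 6) - 12·t - 6. En prenant d/dt de a(t), nous trouvons j(t) = 48·t - 24. Nous avons le jerk j(t) = 48·t - 24. En substituant t = 3: j(3) = 120.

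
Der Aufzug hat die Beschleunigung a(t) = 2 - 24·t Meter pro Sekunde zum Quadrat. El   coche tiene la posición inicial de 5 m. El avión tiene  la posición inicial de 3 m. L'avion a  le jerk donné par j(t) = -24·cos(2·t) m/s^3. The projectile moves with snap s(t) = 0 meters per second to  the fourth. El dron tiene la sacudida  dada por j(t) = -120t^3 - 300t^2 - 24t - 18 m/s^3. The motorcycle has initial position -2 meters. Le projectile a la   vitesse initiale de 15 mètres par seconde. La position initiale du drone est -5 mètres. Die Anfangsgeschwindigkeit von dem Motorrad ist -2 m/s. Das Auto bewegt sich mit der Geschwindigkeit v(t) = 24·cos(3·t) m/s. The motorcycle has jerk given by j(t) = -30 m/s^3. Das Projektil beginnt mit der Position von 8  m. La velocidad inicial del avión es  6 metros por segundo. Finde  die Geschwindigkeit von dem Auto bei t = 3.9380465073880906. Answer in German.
Wir haben die Geschwindigkeit v(t) = 24·cos(3·t). Durch Einsetzen von t = 3.9380465073880906: v(3.9380465073880906) = 17.5239900030893.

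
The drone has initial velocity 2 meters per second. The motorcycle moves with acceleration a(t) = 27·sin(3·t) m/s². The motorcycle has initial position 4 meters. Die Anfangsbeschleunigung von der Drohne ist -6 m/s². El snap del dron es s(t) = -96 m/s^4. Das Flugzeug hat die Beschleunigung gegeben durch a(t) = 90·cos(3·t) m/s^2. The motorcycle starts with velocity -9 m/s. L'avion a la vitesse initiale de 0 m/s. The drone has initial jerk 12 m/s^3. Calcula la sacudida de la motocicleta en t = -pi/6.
Partiendo de la aceleración a(t) = 27·sin(3·t), tomamos 1 derivada. Derivando la aceleración, obtenemos la sacudida: j(t) = 81·cos(3·t). Usando j(t) = 81·cos(3·t) y sustituyendo t = -pi/6, encontramos j = 0.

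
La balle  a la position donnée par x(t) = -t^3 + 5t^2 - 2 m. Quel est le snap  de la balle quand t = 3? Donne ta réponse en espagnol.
Debemos derivar nuestra ecuación de la posición x(t) = -t^3 + 5·t^2 - 2 4 veces. Tomando d/dt de x(t), encontramos v(t) = -3·t^2 + 10·t. Derivando la velocidad, obtenemos la aceleración: a(t) = 10 - 6·t. Tomando d/dt de a(t), encontramos j(t) = -6. La derivada de la sacudida da el snap: s(t) = 0. Tenemos el snap s(t) = 0. Sustituyendo t = 3: s(3) = 0.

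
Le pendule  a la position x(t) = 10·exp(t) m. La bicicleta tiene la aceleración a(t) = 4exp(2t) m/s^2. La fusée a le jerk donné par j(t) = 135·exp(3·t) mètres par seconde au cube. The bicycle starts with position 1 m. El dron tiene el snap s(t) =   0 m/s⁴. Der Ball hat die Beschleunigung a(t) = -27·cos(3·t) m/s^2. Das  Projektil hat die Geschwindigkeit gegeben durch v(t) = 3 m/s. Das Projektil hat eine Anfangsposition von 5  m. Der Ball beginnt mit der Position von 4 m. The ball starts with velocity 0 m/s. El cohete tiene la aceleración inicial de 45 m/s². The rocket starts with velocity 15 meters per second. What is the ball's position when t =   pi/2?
To solve this, we need to take 2 antiderivatives of our acceleration equation a(t) = -27·cos(3·t). Finding the antiderivative of a(t) and using v(0) = 0: v(t) = -9·sin(3·t). Finding the integral of v(t) and using x(0) = 4: x(t) = 3·cos(3·t) + 1. From the given position equation x(t) = 3·cos(3·t) + 1, we substitute t = pi/2 to get x = 1.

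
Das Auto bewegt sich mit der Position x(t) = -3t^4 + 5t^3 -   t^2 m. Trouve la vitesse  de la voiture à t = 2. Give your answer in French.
En partant de la position x(t) = -3·t^4 + 5·t^3 - t^2, nous prenons 1 dérivée. En dérivant la position, nous obtenons la vitesse: v(t) = -12·t^3 + 15·t^2 - 2·t. En utilisant v(t) = -12·t^3 + 15·t^2 - 2·t et en substituant t = 2, nous trouvons v = -40.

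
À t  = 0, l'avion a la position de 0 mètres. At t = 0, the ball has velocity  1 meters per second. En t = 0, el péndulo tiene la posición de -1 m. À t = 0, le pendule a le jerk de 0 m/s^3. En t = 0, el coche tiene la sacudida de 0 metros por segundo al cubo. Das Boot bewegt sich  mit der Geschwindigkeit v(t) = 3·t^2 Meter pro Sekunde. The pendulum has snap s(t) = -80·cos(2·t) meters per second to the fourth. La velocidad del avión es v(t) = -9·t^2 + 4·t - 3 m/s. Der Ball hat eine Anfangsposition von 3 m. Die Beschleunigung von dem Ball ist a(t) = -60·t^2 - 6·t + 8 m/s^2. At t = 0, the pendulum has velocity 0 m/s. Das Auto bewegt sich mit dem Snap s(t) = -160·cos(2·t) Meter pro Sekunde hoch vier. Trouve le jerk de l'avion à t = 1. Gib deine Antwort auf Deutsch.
Um dies zu lösen, müssen wir 2 Ableitungen unserer Gleichung für die Geschwindigkeit v(t) = -9·t^2 + 4·t - 3 nehmen. Mit d/dt von v(t) finden wir a(t) = 4 - 18·t. Durch Ableiten von der Beschleunigung erhalten wir den Ruck: j(t) = -18. Wir haben den Ruck j(t) = -18. Durch Einsetzen von t = 1: j(1) = -18.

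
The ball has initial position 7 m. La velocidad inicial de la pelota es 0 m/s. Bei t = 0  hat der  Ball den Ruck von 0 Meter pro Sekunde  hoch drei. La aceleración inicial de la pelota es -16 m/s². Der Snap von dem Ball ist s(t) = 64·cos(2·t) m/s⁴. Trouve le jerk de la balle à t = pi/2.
Nous devons intégrer notre équation du snap s(t) = 64·cos(2·t) 1 fois. En prenant ∫s(t)dt et en appliquant j(0) = 0, nous trouvons j(t) = 32·sin(2·t). En utilisant j(t) = 32·sin(2·t) et en substituant t = pi/2, nous trouvons j = 0.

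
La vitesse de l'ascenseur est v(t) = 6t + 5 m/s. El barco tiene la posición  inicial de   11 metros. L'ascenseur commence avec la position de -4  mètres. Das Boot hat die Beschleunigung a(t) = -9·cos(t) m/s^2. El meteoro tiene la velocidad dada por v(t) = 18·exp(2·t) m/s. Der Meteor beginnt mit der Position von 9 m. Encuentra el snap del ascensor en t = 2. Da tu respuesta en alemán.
Wir müssen unsere Gleichung für die Geschwindigkeit v(t) = 6·t + 5 3-mal ableiten. Die Ableitung von der Geschwindigkeit ergibt die Beschleunigung: a(t) = 6. Die Ableitung von der Beschleunigung ergibt den Ruck: j(t) = 0. Die Ableitung von dem Ruck ergibt den Snap: s(t) = 0. Wir haben den Snap s(t) = 0. Durch Einsetzen von t = 2: s(2) = 0.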